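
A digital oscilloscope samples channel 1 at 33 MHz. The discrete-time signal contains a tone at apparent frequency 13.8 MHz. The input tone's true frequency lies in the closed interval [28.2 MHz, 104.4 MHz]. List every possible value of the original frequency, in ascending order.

46.8 MHz, 52.2 MHz, 79.8 MHz, 85.2 MHz

Frequencies that alias to 13.8 MHz are k·fs ± 13.8 MHz for integer k ≥ 0.
k=0: 13.8 MHz.
k=1: 19.2 MHz, 46.8 MHz.
k=2: 52.2 MHz, 79.8 MHz.
k=3: 85.2 MHz, 112.8 MHz.
k=4: 118.2 MHz, 145.8 MHz.
Within [28.2 MHz, 104.4 MHz]: 46.8 MHz, 52.2 MHz, 79.8 MHz, 85.2 MHz.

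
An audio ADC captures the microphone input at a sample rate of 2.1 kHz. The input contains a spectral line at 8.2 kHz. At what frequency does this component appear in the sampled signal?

0.2 kHz

8.2 kHz mod fs = 1.9 kHz.
1.9 kHz > fs/2 = 1.05 kHz, folds to fs − 1.9 kHz = 0.2 kHz.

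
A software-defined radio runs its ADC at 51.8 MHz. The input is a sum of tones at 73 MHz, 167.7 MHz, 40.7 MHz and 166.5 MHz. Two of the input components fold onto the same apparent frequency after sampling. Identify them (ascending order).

fs/2 = 25.9 MHz.
73 MHz mod fs = 21.2 MHz.
21.2 MHz ≤ fs/2 = 25.9 MHz, appears at 21.2 MHz.
167.7 MHz mod fs = 12.3 MHz.
12.3 MHz ≤ fs/2 = 25.9 MHz, appears at 12.3 MHz.
40.7 MHz > fs/2 = 25.9 MHz, folds to fs − 40.7 MHz = 11.1 MHz.
166.5 MHz mod fs = 11.1 MHz.
11.1 MHz ≤ fs/2 = 25.9 MHz, appears at 11.1 MHz.
40.7 MHz and 166.5 MHz both map to 11.1 MHz.

40.7 MHz, 166.5 MHz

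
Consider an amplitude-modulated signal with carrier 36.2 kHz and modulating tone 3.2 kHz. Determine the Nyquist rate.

78.8 kHz

AM sidebands sit at fc ± fm = 33 kHz and 39.4 kHz.
Highest-frequency component: 39.4 kHz.
Nyquist rate = 2 × 39.4 kHz = 78.8 kHz.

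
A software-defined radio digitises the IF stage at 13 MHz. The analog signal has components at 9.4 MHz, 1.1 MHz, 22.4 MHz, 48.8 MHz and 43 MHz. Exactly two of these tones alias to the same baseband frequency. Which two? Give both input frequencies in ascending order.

9.4 MHz, 22.4 MHz

fs/2 = 6.5 MHz.
9.4 MHz > fs/2 = 6.5 MHz, folds to fs − 9.4 MHz = 3.6 MHz.
1.1 MHz ≤ fs/2 = 6.5 MHz, passes unchanged.
22.4 MHz mod fs = 9.4 MHz.
9.4 MHz > fs/2 = 6.5 MHz, folds to fs − 9.4 MHz = 3.6 MHz.
48.8 MHz mod fs = 9.8 MHz.
9.8 MHz > fs/2 = 6.5 MHz, folds to fs − 9.8 MHz = 3.2 MHz.
43 MHz mod fs = 4 MHz.
4 MHz ≤ fs/2 = 6.5 MHz, appears at 4 MHz.
9.4 MHz and 22.4 MHz both map to 3.6 MHz.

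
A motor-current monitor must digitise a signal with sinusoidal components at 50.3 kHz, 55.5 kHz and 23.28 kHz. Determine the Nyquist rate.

Highest-frequency component: 55.5 kHz.
Nyquist rate = 2 × 55.5 kHz = 111 kHz.

111 kHz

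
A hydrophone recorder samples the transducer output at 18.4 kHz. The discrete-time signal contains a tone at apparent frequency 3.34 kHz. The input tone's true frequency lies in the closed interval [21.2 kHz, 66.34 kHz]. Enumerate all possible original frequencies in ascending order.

21.74 kHz, 33.46 kHz, 40.14 kHz, 51.86 kHz, 58.54 kHz

Frequencies that alias to 3.34 kHz are k·fs ± 3.34 kHz for integer k ≥ 0.
k=0: 3.34 kHz.
k=1: 15.06 kHz, 21.74 kHz.
k=2: 33.46 kHz, 40.14 kHz.
k=3: 51.86 kHz, 58.54 kHz.
k=4: 70.26 kHz, 76.94 kHz.
Within [21.2 kHz, 66.34 kHz]: 21.74 kHz, 33.46 kHz, 40.14 kHz, 51.86 kHz, 58.54 kHz.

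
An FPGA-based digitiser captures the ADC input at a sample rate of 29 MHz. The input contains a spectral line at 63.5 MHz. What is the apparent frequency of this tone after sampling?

63.5 MHz mod fs = 5.5 MHz.
5.5 MHz ≤ fs/2 = 14.5 MHz, appears at 5.5 MHz.

5.5 MHz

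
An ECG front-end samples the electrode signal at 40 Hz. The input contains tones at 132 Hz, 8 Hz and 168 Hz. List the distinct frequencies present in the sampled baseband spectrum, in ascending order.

fs/2 = 20 Hz.
132 Hz mod fs = 12 Hz.
12 Hz ≤ fs/2 = 20 Hz, appears at 12 Hz.
8 Hz ≤ fs/2 = 20 Hz, passes unchanged.
168 Hz mod fs = 8 Hz.
8 Hz ≤ fs/2 = 20 Hz, appears at 8 Hz.
Distinct values: {8 Hz, 12 Hz}.

8 Hz, 12 Hz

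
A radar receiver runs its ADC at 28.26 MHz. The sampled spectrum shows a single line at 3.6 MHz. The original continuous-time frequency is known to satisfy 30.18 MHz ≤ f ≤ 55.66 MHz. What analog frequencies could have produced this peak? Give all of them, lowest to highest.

Frequencies that alias to 3.6 MHz are k·fs ± 3.6 MHz for integer k ≥ 0.
k=0: 3.6 MHz.
k=1: 24.66 MHz, 31.86 MHz.
k=2: 52.92 MHz, 60.12 MHz.
k=3: 81.18 MHz, 88.38 MHz.
Within [30.18 MHz, 55.66 MHz]: 31.86 MHz, 52.92 MHz.

31.86 MHz, 52.92 MHz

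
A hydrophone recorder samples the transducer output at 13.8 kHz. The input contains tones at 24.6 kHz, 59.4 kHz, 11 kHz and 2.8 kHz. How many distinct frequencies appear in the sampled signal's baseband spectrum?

3

fs/2 = 6.9 kHz.
24.6 kHz mod fs = 10.8 kHz.
10.8 kHz > fs/2 = 6.9 kHz, folds to fs − 10.8 kHz = 3 kHz.
59.4 kHz mod fs = 4.2 kHz.
4.2 kHz ≤ fs/2 = 6.9 kHz, appears at 4.2 kHz.
11 kHz > fs/2 = 6.9 kHz, folds to fs − 11 kHz = 2.8 kHz.
2.8 kHz ≤ fs/2 = 6.9 kHz, passes unchanged.
Distinct values: {2.8 kHz, 3 kHz, 4.2 kHz} → 3.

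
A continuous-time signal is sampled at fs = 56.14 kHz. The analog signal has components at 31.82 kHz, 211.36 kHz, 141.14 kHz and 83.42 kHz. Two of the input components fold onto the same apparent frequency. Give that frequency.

27.28 kHz

fs/2 = 28.07 kHz.
31.82 kHz > fs/2 = 28.07 kHz, folds to fs − 31.82 kHz = 24.32 kHz.
211.36 kHz mod fs = 42.94 kHz.
42.94 kHz > fs/2 = 28.07 kHz, folds to fs − 42.94 kHz = 13.2 kHz.
141.14 kHz mod fs = 28.86 kHz.
28.86 kHz > fs/2 = 28.07 kHz, folds to fs − 28.86 kHz = 27.28 kHz.
83.42 kHz mod fs = 27.28 kHz.
27.28 kHz ≤ fs/2 = 28.07 kHz, appears at 27.28 kHz.
83.42 kHz and 141.14 kHz both map to 27.28 kHz.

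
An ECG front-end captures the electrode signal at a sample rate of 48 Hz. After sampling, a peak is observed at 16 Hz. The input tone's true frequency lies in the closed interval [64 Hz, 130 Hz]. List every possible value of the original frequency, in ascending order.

64 Hz, 80 Hz, 112 Hz, 128 Hz

Frequencies that alias to 16 Hz are k·fs ± 16 Hz for integer k ≥ 0.
k=0: 16 Hz.
k=1: 32 Hz, 64 Hz.
k=2: 80 Hz, 112 Hz.
k=3: 128 Hz, 160 Hz.
k=4: 176 Hz, 208 Hz.
Within [64 Hz, 130 Hz]: 64 Hz, 80 Hz, 112 Hz, 128 Hz.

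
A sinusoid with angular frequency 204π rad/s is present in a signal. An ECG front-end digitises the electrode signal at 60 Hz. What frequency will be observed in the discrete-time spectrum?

18 Hz

ω = 204π rad/s → f = ω/(2π) = 102 Hz.
102 Hz mod fs = 42 Hz.
42 Hz > fs/2 = 30 Hz, folds to fs − 42 Hz = 18 Hz.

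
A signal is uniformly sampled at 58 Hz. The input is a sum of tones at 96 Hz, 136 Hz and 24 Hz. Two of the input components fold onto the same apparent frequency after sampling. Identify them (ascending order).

fs/2 = 29 Hz.
96 Hz mod fs = 38 Hz.
38 Hz > fs/2 = 29 Hz, folds to fs − 38 Hz = 20 Hz.
136 Hz mod fs = 20 Hz.
20 Hz ≤ fs/2 = 29 Hz, appears at 20 Hz.
24 Hz ≤ fs/2 = 29 Hz, passes unchanged.
96 Hz and 136 Hz both map to 20 Hz.

96 Hz, 136 Hz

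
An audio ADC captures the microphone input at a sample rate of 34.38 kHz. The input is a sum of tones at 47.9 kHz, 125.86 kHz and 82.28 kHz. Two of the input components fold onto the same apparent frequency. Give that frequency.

fs/2 = 17.19 kHz.
47.9 kHz mod fs = 13.52 kHz.
13.52 kHz ≤ fs/2 = 17.19 kHz, appears at 13.52 kHz.
125.86 kHz mod fs = 22.72 kHz.
22.72 kHz > fs/2 = 17.19 kHz, folds to fs − 22.72 kHz = 11.66 kHz.
82.28 kHz mod fs = 13.52 kHz.
13.52 kHz ≤ fs/2 = 17.19 kHz, appears at 13.52 kHz.
47.9 kHz and 82.28 kHz both map to 13.52 kHz.

13.52 kHz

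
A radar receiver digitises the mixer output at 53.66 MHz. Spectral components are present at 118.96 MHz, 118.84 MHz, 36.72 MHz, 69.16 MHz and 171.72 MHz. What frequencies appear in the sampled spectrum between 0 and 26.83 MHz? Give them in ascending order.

fs/2 = 26.83 MHz.
118.96 MHz mod fs = 11.64 MHz.
11.64 MHz ≤ fs/2 = 26.83 MHz, appears at 11.64 MHz.
118.84 MHz mod fs = 11.52 MHz.
11.52 MHz ≤ fs/2 = 26.83 MHz, appears at 11.52 MHz.
36.72 MHz > fs/2 = 26.83 MHz, folds to fs − 36.72 MHz = 16.94 MHz.
69.16 MHz mod fs = 15.5 MHz.
15.5 MHz ≤ fs/2 = 26.83 MHz, appears at 15.5 MHz.
171.72 MHz mod fs = 10.74 MHz.
10.74 MHz ≤ fs/2 = 26.83 MHz, appears at 10.74 MHz.
Distinct values: {10.74 MHz, 11.52 MHz, 11.64 MHz, 15.5 MHz, 16.94 MHz}.

10.74 MHz, 11.52 MHz, 11.64 MHz, 15.5 MHz, 16.94 MHz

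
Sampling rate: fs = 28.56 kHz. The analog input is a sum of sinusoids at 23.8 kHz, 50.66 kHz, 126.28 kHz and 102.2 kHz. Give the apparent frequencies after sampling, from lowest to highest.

fs/2 = 14.28 kHz.
23.8 kHz > fs/2 = 14.28 kHz, folds to fs − 23.8 kHz = 4.76 kHz.
50.66 kHz mod fs = 22.1 kHz.
22.1 kHz > fs/2 = 14.28 kHz, folds to fs − 22.1 kHz = 6.46 kHz.
126.28 kHz mod fs = 12.04 kHz.
12.04 kHz ≤ fs/2 = 14.28 kHz, appears at 12.04 kHz.
102.2 kHz mod fs = 16.52 kHz.
16.52 kHz > fs/2 = 14.28 kHz, folds to fs − 16.52 kHz = 12.04 kHz.
Distinct values: {4.76 kHz, 6.46 kHz, 12.04 kHz}.

4.76 kHz, 6.46 kHz, 12.04 kHz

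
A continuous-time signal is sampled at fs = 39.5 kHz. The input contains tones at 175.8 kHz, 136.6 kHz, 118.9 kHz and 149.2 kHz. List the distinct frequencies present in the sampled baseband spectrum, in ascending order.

fs/2 = 19.75 kHz.
175.8 kHz mod fs = 17.8 kHz.
17.8 kHz ≤ fs/2 = 19.75 kHz, appears at 17.8 kHz.
136.6 kHz mod fs = 18.1 kHz.
18.1 kHz ≤ fs/2 = 19.75 kHz, appears at 18.1 kHz.
118.9 kHz mod fs = 0.4 kHz.
0.4 kHz ≤ fs/2 = 19.75 kHz, appears at 0.4 kHz.
149.2 kHz mod fs = 30.7 kHz.
30.7 kHz > fs/2 = 19.75 kHz, folds to fs − 30.7 kHz = 8.8 kHz.
Distinct values: {0.4 kHz, 8.8 kHz, 17.8 kHz, 18.1 kHz}.

0.4 kHz, 8.8 kHz, 17.8 kHz, 18.1 kHz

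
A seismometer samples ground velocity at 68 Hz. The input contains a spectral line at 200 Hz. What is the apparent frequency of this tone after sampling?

4 Hz

200 Hz mod fs = 64 Hz.
64 Hz > fs/2 = 34 Hz, folds to fs − 64 Hz = 4 Hz.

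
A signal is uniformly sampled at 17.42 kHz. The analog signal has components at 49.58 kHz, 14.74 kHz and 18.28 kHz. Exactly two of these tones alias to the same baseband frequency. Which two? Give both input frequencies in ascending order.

14.74 kHz, 49.58 kHz

fs/2 = 8.71 kHz.
49.58 kHz mod fs = 14.74 kHz.
14.74 kHz > fs/2 = 8.71 kHz, folds to fs − 14.74 kHz = 2.68 kHz.
14.74 kHz > fs/2 = 8.71 kHz, folds to fs − 14.74 kHz = 2.68 kHz.
18.28 kHz mod fs = 0.86 kHz.
0.86 kHz ≤ fs/2 = 8.71 kHz, appears at 0.86 kHz.
14.74 kHz and 49.58 kHz both map to 2.68 kHz.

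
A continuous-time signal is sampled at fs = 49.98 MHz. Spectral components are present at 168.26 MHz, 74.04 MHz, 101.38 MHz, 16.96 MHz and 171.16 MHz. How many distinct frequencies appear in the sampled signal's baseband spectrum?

fs/2 = 24.99 MHz.
168.26 MHz mod fs = 18.32 MHz.
18.32 MHz ≤ fs/2 = 24.99 MHz, appears at 18.32 MHz.
74.04 MHz mod fs = 24.06 MHz.
24.06 MHz ≤ fs/2 = 24.99 MHz, appears at 24.06 MHz.
101.38 MHz mod fs = 1.42 MHz.
1.42 MHz ≤ fs/2 = 24.99 MHz, appears at 1.42 MHz.
16.96 MHz ≤ fs/2 = 24.99 MHz, passes unchanged.
171.16 MHz mod fs = 21.22 MHz.
21.22 MHz ≤ fs/2 = 24.99 MHz, appears at 21.22 MHz.
Distinct values: {1.42 MHz, 16.96 MHz, 18.32 MHz, 21.22 MHz, 24.06 MHz} → 5.

5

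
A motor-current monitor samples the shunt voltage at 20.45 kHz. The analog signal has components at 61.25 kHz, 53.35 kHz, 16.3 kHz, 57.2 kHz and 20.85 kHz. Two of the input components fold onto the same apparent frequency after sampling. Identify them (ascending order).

fs/2 = 10.225 kHz.
61.25 kHz mod fs = 20.35 kHz.
20.35 kHz > fs/2 = 10.225 kHz, folds to fs − 20.35 kHz = 0.1 kHz.
53.35 kHz mod fs = 12.45 kHz.
12.45 kHz > fs/2 = 10.225 kHz, folds to fs − 12.45 kHz = 8 kHz.
16.3 kHz > fs/2 = 10.225 kHz, folds to fs − 16.3 kHz = 4.15 kHz.
57.2 kHz mod fs = 16.3 kHz.
16.3 kHz > fs/2 = 10.225 kHz, folds to fs − 16.3 kHz = 4.15 kHz.
20.85 kHz mod fs = 0.4 kHz.
0.4 kHz ≤ fs/2 = 10.225 kHz, appears at 0.4 kHz.
16.3 kHz and 57.2 kHz both map to 4.15 kHz.

16.3 kHz, 57.2 kHz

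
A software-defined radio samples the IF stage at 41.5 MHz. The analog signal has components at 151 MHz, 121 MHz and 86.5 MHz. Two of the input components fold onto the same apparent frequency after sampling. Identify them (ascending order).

86.5 MHz, 121 MHz

fs/2 = 20.75 MHz.
151 MHz mod fs = 26.5 MHz.
26.5 MHz > fs/2 = 20.75 MHz, folds to fs − 26.5 MHz = 15 MHz.
121 MHz mod fs = 38 MHz.
38 MHz > fs/2 = 20.75 MHz, folds to fs − 38 MHz = 3.5 MHz.
86.5 MHz mod fs = 3.5 MHz.
3.5 MHz ≤ fs/2 = 20.75 MHz, appears at 3.5 MHz.
86.5 MHz and 121 MHz both map to 3.5 MHz.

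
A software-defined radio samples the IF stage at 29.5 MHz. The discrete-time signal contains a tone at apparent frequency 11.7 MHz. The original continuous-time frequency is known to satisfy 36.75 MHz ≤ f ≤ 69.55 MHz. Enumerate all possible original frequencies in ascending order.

41.2 MHz, 47.3 MHz

Frequencies that alias to 11.7 MHz are k·fs ± 11.7 MHz for integer k ≥ 0.
k=0: 11.7 MHz.
k=1: 17.8 MHz, 41.2 MHz.
k=2: 47.3 MHz, 70.7 MHz.
k=3: 76.8 MHz, 100.2 MHz.
Within [36.75 MHz, 69.55 MHz]: 41.2 MHz, 47.3 MHz.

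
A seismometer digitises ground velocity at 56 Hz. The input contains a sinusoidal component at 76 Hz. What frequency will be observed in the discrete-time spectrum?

76 Hz mod fs = 20 Hz.
20 Hz ≤ fs/2 = 28 Hz, appears at 20 Hz.

20 Hz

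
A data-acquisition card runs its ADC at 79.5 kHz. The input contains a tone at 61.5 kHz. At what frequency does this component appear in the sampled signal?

18 kHz

61.5 kHz > fs/2 = 39.75 kHz, folds to fs − 61.5 kHz = 18 kHz.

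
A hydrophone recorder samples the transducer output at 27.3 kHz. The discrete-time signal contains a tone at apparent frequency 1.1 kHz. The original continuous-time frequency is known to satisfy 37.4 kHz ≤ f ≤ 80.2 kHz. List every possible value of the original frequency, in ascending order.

Frequencies that alias to 1.1 kHz are k·fs ± 1.1 kHz for integer k ≥ 0.
k=0: 1.1 kHz.
k=1: 26.2 kHz, 28.4 kHz.
k=2: 53.5 kHz, 55.7 kHz.
k=3: 80.8 kHz, 83 kHz.
Within [37.4 kHz, 80.2 kHz]: 53.5 kHz, 55.7 kHz.

53.5 kHz, 55.7 kHz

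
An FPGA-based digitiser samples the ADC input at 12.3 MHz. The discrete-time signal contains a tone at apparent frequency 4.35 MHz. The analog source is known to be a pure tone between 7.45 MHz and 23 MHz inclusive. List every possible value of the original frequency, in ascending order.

7.95 MHz, 16.65 MHz, 20.25 MHz

Frequencies that alias to 4.35 MHz are k·fs ± 4.35 MHz for integer k ≥ 0.
k=0: 4.35 MHz.
k=1: 7.95 MHz, 16.65 MHz.
k=2: 20.25 MHz, 28.95 MHz.
k=3: 32.55 MHz, 41.25 MHz.
Within [7.45 MHz, 23 MHz]: 7.95 MHz, 16.65 MHz, 20.25 MHz.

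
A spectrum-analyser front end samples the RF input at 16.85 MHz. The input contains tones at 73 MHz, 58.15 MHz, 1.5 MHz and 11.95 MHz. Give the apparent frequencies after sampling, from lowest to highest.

1.5 MHz, 4.9 MHz, 5.6 MHz, 7.6 MHz

fs/2 = 8.425 MHz.
73 MHz mod fs = 5.6 MHz.
5.6 MHz ≤ fs/2 = 8.425 MHz, appears at 5.6 MHz.
58.15 MHz mod fs = 7.6 MHz.
7.6 MHz ≤ fs/2 = 8.425 MHz, appears at 7.6 MHz.
1.5 MHz ≤ fs/2 = 8.425 MHz, passes unchanged.
11.95 MHz > fs/2 = 8.425 MHz, folds to fs − 11.95 MHz = 4.9 MHz.
Distinct values: {1.5 MHz, 4.9 MHz, 5.6 MHz, 7.6 MHz}.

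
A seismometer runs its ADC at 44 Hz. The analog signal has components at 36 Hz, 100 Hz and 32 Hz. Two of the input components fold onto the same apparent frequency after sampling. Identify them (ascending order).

fs/2 = 22 Hz.
36 Hz > fs/2 = 22 Hz, folds to fs − 36 Hz = 8 Hz.
100 Hz mod fs = 12 Hz.
12 Hz ≤ fs/2 = 22 Hz, appears at 12 Hz.
32 Hz > fs/2 = 22 Hz, folds to fs − 32 Hz = 12 Hz.
32 Hz and 100 Hz both map to 12 Hz.

32 Hz, 100 Hz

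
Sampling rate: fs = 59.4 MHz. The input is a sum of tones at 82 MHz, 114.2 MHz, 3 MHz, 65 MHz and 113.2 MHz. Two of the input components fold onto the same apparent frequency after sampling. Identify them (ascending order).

fs/2 = 29.7 MHz.
82 MHz mod fs = 22.6 MHz.
22.6 MHz ≤ fs/2 = 29.7 MHz, appears at 22.6 MHz.
114.2 MHz mod fs = 54.8 MHz.
54.8 MHz > fs/2 = 29.7 MHz, folds to fs − 54.8 MHz = 4.6 MHz.
3 MHz ≤ fs/2 = 29.7 MHz, passes unchanged.
65 MHz mod fs = 5.6 MHz.
5.6 MHz ≤ fs/2 = 29.7 MHz, appears at 5.6 MHz.
113.2 MHz mod fs = 53.8 MHz.
53.8 MHz > fs/2 = 29.7 MHz, folds to fs − 53.8 MHz = 5.6 MHz.
65 MHz and 113.2 MHz both map to 5.6 MHz.

65 MHz, 113.2 MHz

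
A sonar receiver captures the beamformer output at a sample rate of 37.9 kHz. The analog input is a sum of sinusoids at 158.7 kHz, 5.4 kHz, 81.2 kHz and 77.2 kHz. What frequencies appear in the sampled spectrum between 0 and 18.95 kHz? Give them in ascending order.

1.4 kHz, 5.4 kHz, 7.1 kHz

fs/2 = 18.95 kHz.
158.7 kHz mod fs = 7.1 kHz.
7.1 kHz ≤ fs/2 = 18.95 kHz, appears at 7.1 kHz.
5.4 kHz ≤ fs/2 = 18.95 kHz, passes unchanged.
81.2 kHz mod fs = 5.4 kHz.
5.4 kHz ≤ fs/2 = 18.95 kHz, appears at 5.4 kHz.
77.2 kHz mod fs = 1.4 kHz.
1.4 kHz ≤ fs/2 = 18.95 kHz, appears at 1.4 kHz.
Distinct values: {1.4 kHz, 5.4 kHz, 7.1 kHz}.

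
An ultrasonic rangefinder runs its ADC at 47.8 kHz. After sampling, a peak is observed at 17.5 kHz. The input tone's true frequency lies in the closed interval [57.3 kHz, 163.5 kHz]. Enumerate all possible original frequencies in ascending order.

65.3 kHz, 78.1 kHz, 113.1 kHz, 125.9 kHz, 160.9 kHz

Frequencies that alias to 17.5 kHz are k·fs ± 17.5 kHz for integer k ≥ 0.
k=0: 17.5 kHz.
k=1: 30.3 kHz, 65.3 kHz.
k=2: 78.1 kHz, 113.1 kHz.
k=3: 125.9 kHz, 160.9 kHz.
k=4: 173.7 kHz, 208.7 kHz.
Within [57.3 kHz, 163.5 kHz]: 65.3 kHz, 78.1 kHz, 113.1 kHz, 125.9 kHz, 160.9 kHz.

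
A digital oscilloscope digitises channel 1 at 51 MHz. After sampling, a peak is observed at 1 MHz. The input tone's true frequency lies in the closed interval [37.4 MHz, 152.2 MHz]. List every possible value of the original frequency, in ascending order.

50 MHz, 52 MHz, 101 MHz, 103 MHz, 152 MHz

Frequencies that alias to 1 MHz are k·fs ± 1 MHz for integer k ≥ 0.
k=0: 1 MHz.
k=1: 50 MHz, 52 MHz.
k=2: 101 MHz, 103 MHz.
k=3: 152 MHz, 154 MHz.
k=4: 203 MHz, 205 MHz.
Within [37.4 MHz, 152.2 MHz]: 50 MHz, 52 MHz, 101 MHz, 103 MHz, 152 MHz.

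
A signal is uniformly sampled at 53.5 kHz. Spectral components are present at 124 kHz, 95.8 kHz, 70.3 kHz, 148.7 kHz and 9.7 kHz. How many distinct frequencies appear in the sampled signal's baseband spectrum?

fs/2 = 26.75 kHz.
124 kHz mod fs = 17 kHz.
17 kHz ≤ fs/2 = 26.75 kHz, appears at 17 kHz.
95.8 kHz mod fs = 42.3 kHz.
42.3 kHz > fs/2 = 26.75 kHz, folds to fs − 42.3 kHz = 11.2 kHz.
70.3 kHz mod fs = 16.8 kHz.
16.8 kHz ≤ fs/2 = 26.75 kHz, appears at 16.8 kHz.
148.7 kHz mod fs = 41.7 kHz.
41.7 kHz > fs/2 = 26.75 kHz, folds to fs − 41.7 kHz = 11.8 kHz.
9.7 kHz ≤ fs/2 = 26.75 kHz, passes unchanged.
Distinct values: {9.7 kHz, 11.2 kHz, 11.8 kHz, 16.8 kHz, 17 kHz} → 5.

5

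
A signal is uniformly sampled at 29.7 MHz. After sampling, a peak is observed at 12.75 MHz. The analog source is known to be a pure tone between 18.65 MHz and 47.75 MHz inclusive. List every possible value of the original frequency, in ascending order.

Frequencies that alias to 12.75 MHz are k·fs ± 12.75 MHz for integer k ≥ 0.
k=0: 12.75 MHz.
k=1: 16.95 MHz, 42.45 MHz.
k=2: 46.65 MHz, 72.15 MHz.
k=3: 76.35 MHz, 101.85 MHz.
Within [18.65 MHz, 47.75 MHz]: 42.45 MHz, 46.65 MHz.

42.45 MHz, 46.65 MHz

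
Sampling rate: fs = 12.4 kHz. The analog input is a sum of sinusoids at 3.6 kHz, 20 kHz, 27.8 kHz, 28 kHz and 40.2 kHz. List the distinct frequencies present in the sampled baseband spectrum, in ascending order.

fs/2 = 6.2 kHz.
3.6 kHz ≤ fs/2 = 6.2 kHz, passes unchanged.
20 kHz mod fs = 7.6 kHz.
7.6 kHz > fs/2 = 6.2 kHz, folds to fs − 7.6 kHz = 4.8 kHz.
27.8 kHz mod fs = 3 kHz.
3 kHz ≤ fs/2 = 6.2 kHz, appears at 3 kHz.
28 kHz mod fs = 3.2 kHz.
3.2 kHz ≤ fs/2 = 6.2 kHz, appears at 3.2 kHz.
40.2 kHz mod fs = 3 kHz.
3 kHz ≤ fs/2 = 6.2 kHz, appears at 3 kHz.
Distinct values: {3 kHz, 3.2 kHz, 3.6 kHz, 4.8 kHz}.

3 kHz, 3.2 kHz, 3.6 kHz, 4.8 kHz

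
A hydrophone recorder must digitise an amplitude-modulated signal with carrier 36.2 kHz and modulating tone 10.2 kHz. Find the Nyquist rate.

92.8 kHz

AM sidebands sit at fc ± fm = 26 kHz and 46.4 kHz.
Highest-frequency component: 46.4 kHz.
Nyquist rate = 2 × 46.4 kHz = 92.8 kHz.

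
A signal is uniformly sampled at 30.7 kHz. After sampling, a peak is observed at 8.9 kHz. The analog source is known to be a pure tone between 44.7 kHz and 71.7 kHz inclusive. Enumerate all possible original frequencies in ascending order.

52.5 kHz, 70.3 kHz

Frequencies that alias to 8.9 kHz are k·fs ± 8.9 kHz for integer k ≥ 0.
k=0: 8.9 kHz.
k=1: 21.8 kHz, 39.6 kHz.
k=2: 52.5 kHz, 70.3 kHz.
k=3: 83.2 kHz, 101 kHz.
Within [44.7 kHz, 71.7 kHz]: 52.5 kHz, 70.3 kHz.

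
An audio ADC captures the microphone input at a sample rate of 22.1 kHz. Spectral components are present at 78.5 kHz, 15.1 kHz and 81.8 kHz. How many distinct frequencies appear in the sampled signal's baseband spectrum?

3

fs/2 = 11.05 kHz.
78.5 kHz mod fs = 12.2 kHz.
12.2 kHz > fs/2 = 11.05 kHz, folds to fs − 12.2 kHz = 9.9 kHz.
15.1 kHz > fs/2 = 11.05 kHz, folds to fs − 15.1 kHz = 7 kHz.
81.8 kHz mod fs = 15.5 kHz.
15.5 kHz > fs/2 = 11.05 kHz, folds to fs − 15.5 kHz = 6.6 kHz.
Distinct values: {6.6 kHz, 7 kHz, 9.9 kHz} → 3.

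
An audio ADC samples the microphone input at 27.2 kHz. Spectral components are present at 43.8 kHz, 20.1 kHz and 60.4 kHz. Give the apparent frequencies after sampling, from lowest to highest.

6 kHz, 7.1 kHz, 10.6 kHz

fs/2 = 13.6 kHz.
43.8 kHz mod fs = 16.6 kHz.
16.6 kHz > fs/2 = 13.6 kHz, folds to fs − 16.6 kHz = 10.6 kHz.
20.1 kHz > fs/2 = 13.6 kHz, folds to fs − 20.1 kHz = 7.1 kHz.
60.4 kHz mod fs = 6 kHz.
6 kHz ≤ fs/2 = 13.6 kHz, appears at 6 kHz.
Distinct values: {6 kHz, 7.1 kHz, 10.6 kHz}.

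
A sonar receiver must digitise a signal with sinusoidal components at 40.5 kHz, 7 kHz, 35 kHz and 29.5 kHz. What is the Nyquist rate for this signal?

Highest-frequency component: 40.5 kHz.
Nyquist rate = 2 × 40.5 kHz = 81 kHz.

81 kHz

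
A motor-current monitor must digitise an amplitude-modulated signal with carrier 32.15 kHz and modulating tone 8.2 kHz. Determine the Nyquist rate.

80.7 kHz

AM sidebands sit at fc ± fm = 23.95 kHz and 40.35 kHz.
Highest-frequency component: 40.35 kHz.
Nyquist rate = 2 × 40.35 kHz = 80.7 kHz.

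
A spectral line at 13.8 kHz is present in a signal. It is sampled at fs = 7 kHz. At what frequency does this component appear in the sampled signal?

13.8 kHz mod fs = 6.8 kHz.
6.8 kHz > fs/2 = 3.5 kHz, folds to fs − 6.8 kHz = 0.2 kHz.

0.2 kHz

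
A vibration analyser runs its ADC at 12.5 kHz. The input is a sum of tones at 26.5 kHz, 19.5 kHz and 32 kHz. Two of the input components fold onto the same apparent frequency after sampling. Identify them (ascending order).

fs/2 = 6.25 kHz.
26.5 kHz mod fs = 1.5 kHz.
1.5 kHz ≤ fs/2 = 6.25 kHz, appears at 1.5 kHz.
19.5 kHz mod fs = 7 kHz.
7 kHz > fs/2 = 6.25 kHz, folds to fs − 7 kHz = 5.5 kHz.
32 kHz mod fs = 7 kHz.
7 kHz > fs/2 = 6.25 kHz, folds to fs − 7 kHz = 5.5 kHz.
19.5 kHz and 32 kHz both map to 5.5 kHz.

19.5 kHz, 32 kHz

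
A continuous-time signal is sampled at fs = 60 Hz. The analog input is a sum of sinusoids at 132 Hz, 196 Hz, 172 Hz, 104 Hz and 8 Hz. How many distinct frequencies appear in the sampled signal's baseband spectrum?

3

fs/2 = 30 Hz.
132 Hz mod fs = 12 Hz.
12 Hz ≤ fs/2 = 30 Hz, appears at 12 Hz.
196 Hz mod fs = 16 Hz.
16 Hz ≤ fs/2 = 30 Hz, appears at 16 Hz.
172 Hz mod fs = 52 Hz.
52 Hz > fs/2 = 30 Hz, folds to fs − 52 Hz = 8 Hz.
104 Hz mod fs = 44 Hz.
44 Hz > fs/2 = 30 Hz, folds to fs − 44 Hz = 16 Hz.
8 Hz ≤ fs/2 = 30 Hz, passes unchanged.
Distinct values: {8 Hz, 12 Hz, 16 Hz} → 3.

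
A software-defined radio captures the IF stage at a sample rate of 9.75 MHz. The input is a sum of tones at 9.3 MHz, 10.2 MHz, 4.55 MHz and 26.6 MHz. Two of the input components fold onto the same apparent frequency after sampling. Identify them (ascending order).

9.3 MHz, 10.2 MHz

fs/2 = 4.875 MHz.
9.3 MHz > fs/2 = 4.875 MHz, folds to fs − 9.3 MHz = 0.45 MHz.
10.2 MHz mod fs = 0.45 MHz.
0.45 MHz ≤ fs/2 = 4.875 MHz, appears at 0.45 MHz.
4.55 MHz ≤ fs/2 = 4.875 MHz, passes unchanged.
26.6 MHz mod fs = 7.1 MHz.
7.1 MHz > fs/2 = 4.875 MHz, folds to fs − 7.1 MHz = 2.65 MHz.
9.3 MHz and 10.2 MHz both map to 0.45 MHz.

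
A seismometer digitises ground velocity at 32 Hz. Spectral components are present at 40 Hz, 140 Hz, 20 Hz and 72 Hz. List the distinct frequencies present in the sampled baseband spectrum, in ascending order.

fs/2 = 16 Hz.
40 Hz mod fs = 8 Hz.
8 Hz ≤ fs/2 = 16 Hz, appears at 8 Hz.
140 Hz mod fs = 12 Hz.
12 Hz ≤ fs/2 = 16 Hz, appears at 12 Hz.
20 Hz > fs/2 = 16 Hz, folds to fs − 20 Hz = 12 Hz.
72 Hz mod fs = 8 Hz.
8 Hz ≤ fs/2 = 16 Hz, appears at 8 Hz.
Distinct values: {8 Hz, 12 Hz}.

8 Hz, 12 Hz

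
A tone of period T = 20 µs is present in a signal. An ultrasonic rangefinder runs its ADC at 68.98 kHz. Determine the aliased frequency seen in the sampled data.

18.98 kHz

T = 20 µs → f = 1/T = 50 kHz.
50 kHz > fs/2 = 34.49 kHz, folds to fs − 50 kHz = 18.98 kHz.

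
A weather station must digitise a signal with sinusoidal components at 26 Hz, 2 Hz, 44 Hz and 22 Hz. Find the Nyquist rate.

Highest-frequency component: 44 Hz.
Nyquist rate = 2 × 44 Hz = 88 Hz.

88 Hz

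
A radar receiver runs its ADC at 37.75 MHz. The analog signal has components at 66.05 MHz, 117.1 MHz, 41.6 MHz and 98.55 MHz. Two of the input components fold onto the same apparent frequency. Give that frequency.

fs/2 = 18.875 MHz.
66.05 MHz mod fs = 28.3 MHz.
28.3 MHz > fs/2 = 18.875 MHz, folds to fs − 28.3 MHz = 9.45 MHz.
117.1 MHz mod fs = 3.85 MHz.
3.85 MHz ≤ fs/2 = 18.875 MHz, appears at 3.85 MHz.
41.6 MHz mod fs = 3.85 MHz.
3.85 MHz ≤ fs/2 = 18.875 MHz, appears at 3.85 MHz.
98.55 MHz mod fs = 23.05 MHz.
23.05 MHz > fs/2 = 18.875 MHz, folds to fs − 23.05 MHz = 14.7 MHz.
41.6 MHz and 117.1 MHz both map to 3.85 MHz.

3.85 MHz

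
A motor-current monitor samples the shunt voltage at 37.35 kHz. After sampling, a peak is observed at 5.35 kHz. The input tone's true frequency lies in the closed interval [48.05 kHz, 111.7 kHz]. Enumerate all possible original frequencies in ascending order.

69.35 kHz, 80.05 kHz, 106.7 kHz

Frequencies that alias to 5.35 kHz are k·fs ± 5.35 kHz for integer k ≥ 0.
k=0: 5.35 kHz.
k=1: 32 kHz, 42.7 kHz.
k=2: 69.35 kHz, 80.05 kHz.
k=3: 106.7 kHz, 117.4 kHz.
k=4: 144.05 kHz, 154.75 kHz.
Within [48.05 kHz, 111.7 kHz]: 69.35 kHz, 80.05 kHz, 106.7 kHz.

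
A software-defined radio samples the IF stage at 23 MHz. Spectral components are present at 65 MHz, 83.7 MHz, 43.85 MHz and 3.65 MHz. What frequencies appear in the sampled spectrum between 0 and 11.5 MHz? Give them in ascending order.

2.15 MHz, 3.65 MHz, 4 MHz, 8.3 MHz

fs/2 = 11.5 MHz.
65 MHz mod fs = 19 MHz.
19 MHz > fs/2 = 11.5 MHz, folds to fs − 19 MHz = 4 MHz.
83.7 MHz mod fs = 14.7 MHz.
14.7 MHz > fs/2 = 11.5 MHz, folds to fs − 14.7 MHz = 8.3 MHz.
43.85 MHz mod fs = 20.85 MHz.
20.85 MHz > fs/2 = 11.5 MHz, folds to fs − 20.85 MHz = 2.15 MHz.
3.65 MHz ≤ fs/2 = 11.5 MHz, passes unchanged.
Distinct values: {2.15 MHz, 3.65 MHz, 4 MHz, 8.3 MHz}.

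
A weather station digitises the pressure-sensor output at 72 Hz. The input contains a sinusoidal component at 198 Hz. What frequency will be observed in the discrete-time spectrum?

198 Hz mod fs = 54 Hz.
54 Hz > fs/2 = 36 Hz, folds to fs − 54 Hz = 18 Hz.

18 Hz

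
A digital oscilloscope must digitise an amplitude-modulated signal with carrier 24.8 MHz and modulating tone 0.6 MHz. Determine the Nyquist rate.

AM sidebands sit at fc ± fm = 24.2 MHz and 25.4 MHz.
Highest-frequency component: 25.4 MHz.
Nyquist rate = 2 × 25.4 MHz = 50.8 MHz.

50.8 MHz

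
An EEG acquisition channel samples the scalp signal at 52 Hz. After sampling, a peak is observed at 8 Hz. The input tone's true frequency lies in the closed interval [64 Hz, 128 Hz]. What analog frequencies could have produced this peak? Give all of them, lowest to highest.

Frequencies that alias to 8 Hz are k·fs ± 8 Hz for integer k ≥ 0.
k=0: 8 Hz.
k=1: 44 Hz, 60 Hz.
k=2: 96 Hz, 112 Hz.
k=3: 148 Hz, 164 Hz.
Within [64 Hz, 128 Hz]: 96 Hz, 112 Hz.

96 Hz, 112 Hz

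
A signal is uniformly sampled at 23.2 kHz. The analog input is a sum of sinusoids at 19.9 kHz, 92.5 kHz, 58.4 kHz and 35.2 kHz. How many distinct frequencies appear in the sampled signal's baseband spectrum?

3

fs/2 = 11.6 kHz.
19.9 kHz > fs/2 = 11.6 kHz, folds to fs − 19.9 kHz = 3.3 kHz.
92.5 kHz mod fs = 22.9 kHz.
22.9 kHz > fs/2 = 11.6 kHz, folds to fs − 22.9 kHz = 0.3 kHz.
58.4 kHz mod fs = 12 kHz.
12 kHz > fs/2 = 11.6 kHz, folds to fs − 12 kHz = 11.2 kHz.
35.2 kHz mod fs = 12 kHz.
12 kHz > fs/2 = 11.6 kHz, folds to fs − 12 kHz = 11.2 kHz.
Distinct values: {0.3 kHz, 3.3 kHz, 11.2 kHz} → 3.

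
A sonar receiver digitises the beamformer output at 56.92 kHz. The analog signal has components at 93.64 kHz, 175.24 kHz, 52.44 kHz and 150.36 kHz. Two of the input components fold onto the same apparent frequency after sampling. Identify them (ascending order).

52.44 kHz, 175.24 kHz

fs/2 = 28.46 kHz.
93.64 kHz mod fs = 36.72 kHz.
36.72 kHz > fs/2 = 28.46 kHz, folds to fs − 36.72 kHz = 20.2 kHz.
175.24 kHz mod fs = 4.48 kHz.
4.48 kHz ≤ fs/2 = 28.46 kHz, appears at 4.48 kHz.
52.44 kHz > fs/2 = 28.46 kHz, folds to fs − 52.44 kHz = 4.48 kHz.
150.36 kHz mod fs = 36.52 kHz.
36.52 kHz > fs/2 = 28.46 kHz, folds to fs − 36.52 kHz = 20.4 kHz.
52.44 kHz and 175.24 kHz both map to 4.48 kHz.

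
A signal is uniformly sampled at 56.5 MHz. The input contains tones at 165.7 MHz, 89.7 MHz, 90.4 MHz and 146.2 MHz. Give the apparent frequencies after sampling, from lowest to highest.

3.8 MHz, 22.6 MHz, 23.3 MHz

fs/2 = 28.25 MHz.
165.7 MHz mod fs = 52.7 MHz.
52.7 MHz > fs/2 = 28.25 MHz, folds to fs − 52.7 MHz = 3.8 MHz.
89.7 MHz mod fs = 33.2 MHz.
33.2 MHz > fs/2 = 28.25 MHz, folds to fs − 33.2 MHz = 23.3 MHz.
90.4 MHz mod fs = 33.9 MHz.
33.9 MHz > fs/2 = 28.25 MHz, folds to fs − 33.9 MHz = 22.6 MHz.
146.2 MHz mod fs = 33.2 MHz.
33.2 MHz > fs/2 = 28.25 MHz, folds to fs − 33.2 MHz = 23.3 MHz.
Distinct values: {3.8 MHz, 22.6 MHz, 23.3 MHz}.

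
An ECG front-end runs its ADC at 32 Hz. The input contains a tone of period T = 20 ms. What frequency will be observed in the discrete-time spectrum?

T = 20 ms → f = 1/T = 50 Hz.
50 Hz mod fs = 18 Hz.
18 Hz > fs/2 = 16 Hz, folds to fs − 18 Hz = 14 Hz.

14 Hz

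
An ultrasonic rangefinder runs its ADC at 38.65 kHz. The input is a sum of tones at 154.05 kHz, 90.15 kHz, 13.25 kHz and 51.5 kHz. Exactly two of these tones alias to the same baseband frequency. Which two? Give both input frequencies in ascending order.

51.5 kHz, 90.15 kHz

fs/2 = 19.325 kHz.
154.05 kHz mod fs = 38.1 kHz.
38.1 kHz > fs/2 = 19.325 kHz, folds to fs − 38.1 kHz = 0.55 kHz.
90.15 kHz mod fs = 12.85 kHz.
12.85 kHz ≤ fs/2 = 19.325 kHz, appears at 12.85 kHz.
13.25 kHz ≤ fs/2 = 19.325 kHz, passes unchanged.
51.5 kHz mod fs = 12.85 kHz.
12.85 kHz ≤ fs/2 = 19.325 kHz, appears at 12.85 kHz.
51.5 kHz and 90.15 kHz both map to 12.85 kHz.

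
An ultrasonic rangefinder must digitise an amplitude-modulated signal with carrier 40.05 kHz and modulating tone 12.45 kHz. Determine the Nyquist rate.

105 kHz

AM sidebands sit at fc ± fm = 27.6 kHz and 52.5 kHz.
Highest-frequency component: 52.5 kHz.
Nyquist rate = 2 × 52.5 kHz = 105 kHz.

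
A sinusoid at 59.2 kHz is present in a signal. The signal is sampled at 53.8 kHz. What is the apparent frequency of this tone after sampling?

5.4 kHz

59.2 kHz mod fs = 5.4 kHz.
5.4 kHz ≤ fs/2 = 26.9 kHz, appears at 5.4 kHz.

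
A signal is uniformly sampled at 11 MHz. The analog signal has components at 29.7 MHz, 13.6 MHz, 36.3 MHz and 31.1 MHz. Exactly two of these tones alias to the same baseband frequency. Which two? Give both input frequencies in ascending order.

29.7 MHz, 36.3 MHz

fs/2 = 5.5 MHz.
29.7 MHz mod fs = 7.7 MHz.
7.7 MHz > fs/2 = 5.5 MHz, folds to fs − 7.7 MHz = 3.3 MHz.
13.6 MHz mod fs = 2.6 MHz.
2.6 MHz ≤ fs/2 = 5.5 MHz, appears at 2.6 MHz.
36.3 MHz mod fs = 3.3 MHz.
3.3 MHz ≤ fs/2 = 5.5 MHz, appears at 3.3 MHz.
31.1 MHz mod fs = 9.1 MHz.
9.1 MHz > fs/2 = 5.5 MHz, folds to fs − 9.1 MHz = 1.9 MHz.
29.7 MHz and 36.3 MHz both map to 3.3 MHz.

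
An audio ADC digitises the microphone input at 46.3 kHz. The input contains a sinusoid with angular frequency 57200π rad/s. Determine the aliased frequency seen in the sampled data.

ω = 57200π rad/s → f = ω/(2π) = 28600 Hz = 28.6 kHz.
28.6 kHz > fs/2 = 23.15 kHz, folds to fs − 28.6 kHz = 17.7 kHz.

17.7 kHz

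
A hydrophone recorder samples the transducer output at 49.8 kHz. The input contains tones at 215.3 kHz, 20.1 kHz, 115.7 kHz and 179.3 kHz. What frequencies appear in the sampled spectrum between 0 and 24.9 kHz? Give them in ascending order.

fs/2 = 24.9 kHz.
215.3 kHz mod fs = 16.1 kHz.
16.1 kHz ≤ fs/2 = 24.9 kHz, appears at 16.1 kHz.
20.1 kHz ≤ fs/2 = 24.9 kHz, passes unchanged.
115.7 kHz mod fs = 16.1 kHz.
16.1 kHz ≤ fs/2 = 24.9 kHz, appears at 16.1 kHz.
179.3 kHz mod fs = 29.9 kHz.
29.9 kHz > fs/2 = 24.9 kHz, folds to fs − 29.9 kHz = 19.9 kHz.
Distinct values: {16.1 kHz, 19.9 kHz, 20.1 kHz}.

16.1 kHz, 19.9 kHz, 20.1 kHz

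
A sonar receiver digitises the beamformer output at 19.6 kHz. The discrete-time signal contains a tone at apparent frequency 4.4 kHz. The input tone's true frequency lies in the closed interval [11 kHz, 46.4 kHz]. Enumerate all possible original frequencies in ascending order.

15.2 kHz, 24 kHz, 34.8 kHz, 43.6 kHz

Frequencies that alias to 4.4 kHz are k·fs ± 4.4 kHz for integer k ≥ 0.
k=0: 4.4 kHz.
k=1: 15.2 kHz, 24 kHz.
k=2: 34.8 kHz, 43.6 kHz.
k=3: 54.4 kHz, 63.2 kHz.
Within [11 kHz, 46.4 kHz]: 15.2 kHz, 24 kHz, 34.8 kHz, 43.6 kHz.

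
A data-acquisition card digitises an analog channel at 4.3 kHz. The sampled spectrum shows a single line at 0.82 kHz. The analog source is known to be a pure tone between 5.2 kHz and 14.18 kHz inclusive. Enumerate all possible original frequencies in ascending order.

7.78 kHz, 9.42 kHz, 12.08 kHz, 13.72 kHz

Frequencies that alias to 0.82 kHz are k·fs ± 0.82 kHz for integer k ≥ 0.
k=0: 0.82 kHz.
k=1: 3.48 kHz, 5.12 kHz.
k=2: 7.78 kHz, 9.42 kHz.
k=3: 12.08 kHz, 13.72 kHz.
k=4: 16.38 kHz, 18.02 kHz.
Within [5.2 kHz, 14.18 kHz]: 7.78 kHz, 9.42 kHz, 12.08 kHz, 13.72 kHz.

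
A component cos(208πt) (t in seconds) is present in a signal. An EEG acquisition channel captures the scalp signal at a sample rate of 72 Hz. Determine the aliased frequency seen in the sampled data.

ω = 208π rad/s → f = ω/(2π) = 104 Hz.
104 Hz mod fs = 32 Hz.
32 Hz ≤ fs/2 = 36 Hz, appears at 32 Hz.

32 Hz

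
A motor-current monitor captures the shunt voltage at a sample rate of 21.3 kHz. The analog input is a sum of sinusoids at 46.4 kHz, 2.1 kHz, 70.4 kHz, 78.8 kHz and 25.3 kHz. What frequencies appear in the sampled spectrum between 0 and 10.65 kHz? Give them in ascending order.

fs/2 = 10.65 kHz.
46.4 kHz mod fs = 3.8 kHz.
3.8 kHz ≤ fs/2 = 10.65 kHz, appears at 3.8 kHz.
2.1 kHz ≤ fs/2 = 10.65 kHz, passes unchanged.
70.4 kHz mod fs = 6.5 kHz.
6.5 kHz ≤ fs/2 = 10.65 kHz, appears at 6.5 kHz.
78.8 kHz mod fs = 14.9 kHz.
14.9 kHz > fs/2 = 10.65 kHz, folds to fs − 14.9 kHz = 6.4 kHz.
25.3 kHz mod fs = 4 kHz.
4 kHz ≤ fs/2 = 10.65 kHz, appears at 4 kHz.
Distinct values: {2.1 kHz, 3.8 kHz, 4 kHz, 6.4 kHz, 6.5 kHz}.

2.1 kHz, 3.8 kHz, 4 kHz, 6.4 kHz, 6.5 kHz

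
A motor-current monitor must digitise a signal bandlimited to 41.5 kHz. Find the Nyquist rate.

Nyquist rate = 2 × 41.5 kHz = 83 kHz.

83 kHz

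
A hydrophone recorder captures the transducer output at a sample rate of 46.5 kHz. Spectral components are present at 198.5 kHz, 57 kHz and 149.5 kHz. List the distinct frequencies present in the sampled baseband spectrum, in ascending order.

fs/2 = 23.25 kHz.
198.5 kHz mod fs = 12.5 kHz.
12.5 kHz ≤ fs/2 = 23.25 kHz, appears at 12.5 kHz.
57 kHz mod fs = 10.5 kHz.
10.5 kHz ≤ fs/2 = 23.25 kHz, appears at 10.5 kHz.
149.5 kHz mod fs = 10 kHz.
10 kHz ≤ fs/2 = 23.25 kHz, appears at 10 kHz.
Distinct values: {10 kHz, 10.5 kHz, 12.5 kHz}.

10 kHz, 10.5 kHz, 12.5 kHz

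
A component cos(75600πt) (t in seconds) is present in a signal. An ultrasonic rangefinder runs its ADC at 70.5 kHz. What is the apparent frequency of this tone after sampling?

ω = 75600π rad/s → f = ω/(2π) = 37800 Hz = 37.8 kHz.
37.8 kHz > fs/2 = 35.25 kHz, folds to fs − 37.8 kHz = 32.7 kHz.

32.7 kHz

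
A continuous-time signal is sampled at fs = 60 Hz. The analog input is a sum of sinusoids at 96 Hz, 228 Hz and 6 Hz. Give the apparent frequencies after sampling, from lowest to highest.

6 Hz, 12 Hz, 24 Hz

fs/2 = 30 Hz.
96 Hz mod fs = 36 Hz.
36 Hz > fs/2 = 30 Hz, folds to fs − 36 Hz = 24 Hz.
228 Hz mod fs = 48 Hz.
48 Hz > fs/2 = 30 Hz, folds to fs − 48 Hz = 12 Hz.
6 Hz ≤ fs/2 = 30 Hz, passes unchanged.
Distinct values: {6 Hz, 12 Hz, 24 Hz}.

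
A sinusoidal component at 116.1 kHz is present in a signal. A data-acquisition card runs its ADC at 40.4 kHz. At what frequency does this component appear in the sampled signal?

116.1 kHz mod fs = 35.3 kHz.
35.3 kHz > fs/2 = 20.2 kHz, folds to fs − 35.3 kHz = 5.1 kHz.

5.1 kHz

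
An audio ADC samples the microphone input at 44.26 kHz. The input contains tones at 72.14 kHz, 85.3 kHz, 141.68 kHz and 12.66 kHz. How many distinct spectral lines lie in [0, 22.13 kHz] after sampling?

4

fs/2 = 22.13 kHz.
72.14 kHz mod fs = 27.88 kHz.
27.88 kHz > fs/2 = 22.13 kHz, folds to fs − 27.88 kHz = 16.38 kHz.
85.3 kHz mod fs = 41.04 kHz.
41.04 kHz > fs/2 = 22.13 kHz, folds to fs − 41.04 kHz = 3.22 kHz.
141.68 kHz mod fs = 8.9 kHz.
8.9 kHz ≤ fs/2 = 22.13 kHz, appears at 8.9 kHz.
12.66 kHz ≤ fs/2 = 22.13 kHz, passes unchanged.
Distinct values: {3.22 kHz, 8.9 kHz, 12.66 kHz, 16.38 kHz} → 4.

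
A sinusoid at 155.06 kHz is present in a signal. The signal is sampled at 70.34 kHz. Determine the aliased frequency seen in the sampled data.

14.38 kHz

155.06 kHz mod fs = 14.38 kHz.
14.38 kHz ≤ fs/2 = 35.17 kHz, appears at 14.38 kHz.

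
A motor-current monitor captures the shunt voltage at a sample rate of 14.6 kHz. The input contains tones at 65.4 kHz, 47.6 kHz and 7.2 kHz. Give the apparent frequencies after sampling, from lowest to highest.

3.8 kHz, 7 kHz, 7.2 kHz

fs/2 = 7.3 kHz.
65.4 kHz mod fs = 7 kHz.
7 kHz ≤ fs/2 = 7.3 kHz, appears at 7 kHz.
47.6 kHz mod fs = 3.8 kHz.
3.8 kHz ≤ fs/2 = 7.3 kHz, appears at 3.8 kHz.
7.2 kHz ≤ fs/2 = 7.3 kHz, passes unchanged.
Distinct values: {3.8 kHz, 7 kHz, 7.2 kHz}.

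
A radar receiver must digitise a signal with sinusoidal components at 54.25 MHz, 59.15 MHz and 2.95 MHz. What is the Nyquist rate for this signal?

Highest-frequency component: 59.15 MHz.
Nyquist rate = 2 × 59.15 MHz = 118.3 MHz.

118.3 MHz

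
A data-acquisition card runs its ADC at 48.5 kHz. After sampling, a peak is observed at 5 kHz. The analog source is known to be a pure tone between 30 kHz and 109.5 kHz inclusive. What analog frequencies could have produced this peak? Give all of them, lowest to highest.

Frequencies that alias to 5 kHz are k·fs ± 5 kHz for integer k ≥ 0.
k=0: 5 kHz.
k=1: 43.5 kHz, 53.5 kHz.
k=2: 92 kHz, 102 kHz.
k=3: 140.5 kHz, 150.5 kHz.
Within [30 kHz, 109.5 kHz]: 43.5 kHz, 53.5 kHz, 92 kHz, 102 kHz.

43.5 kHz, 53.5 kHz, 92 kHz, 102 kHz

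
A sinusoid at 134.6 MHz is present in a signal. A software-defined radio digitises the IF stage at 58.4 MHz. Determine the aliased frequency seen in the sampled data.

134.6 MHz mod fs = 17.8 MHz.
17.8 MHz ≤ fs/2 = 29.2 MHz, appears at 17.8 MHz.

17.8 MHz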